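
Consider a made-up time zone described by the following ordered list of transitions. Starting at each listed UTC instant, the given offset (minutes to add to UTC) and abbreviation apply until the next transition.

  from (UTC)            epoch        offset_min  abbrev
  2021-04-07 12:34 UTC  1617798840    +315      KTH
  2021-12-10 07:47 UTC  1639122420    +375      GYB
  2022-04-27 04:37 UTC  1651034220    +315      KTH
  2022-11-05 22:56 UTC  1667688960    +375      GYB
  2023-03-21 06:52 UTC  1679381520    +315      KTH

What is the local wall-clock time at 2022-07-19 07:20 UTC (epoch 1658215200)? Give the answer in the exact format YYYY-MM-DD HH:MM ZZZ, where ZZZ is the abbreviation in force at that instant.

2022-07-19 12:35 KTH

Query: 2022-07-19 07:20 UTC
Rule 3/5 (KTH, +05:15): 2022-04-27 04:37 UTC ≤ query < 2022-11-05 22:56 UTC
7·60 + 20 + 315 = 755 min
755 = 0·1440 + 755; 755 = 12·60 + 35 → 12:35, same day
→ 2022-07-19 12:35 KTH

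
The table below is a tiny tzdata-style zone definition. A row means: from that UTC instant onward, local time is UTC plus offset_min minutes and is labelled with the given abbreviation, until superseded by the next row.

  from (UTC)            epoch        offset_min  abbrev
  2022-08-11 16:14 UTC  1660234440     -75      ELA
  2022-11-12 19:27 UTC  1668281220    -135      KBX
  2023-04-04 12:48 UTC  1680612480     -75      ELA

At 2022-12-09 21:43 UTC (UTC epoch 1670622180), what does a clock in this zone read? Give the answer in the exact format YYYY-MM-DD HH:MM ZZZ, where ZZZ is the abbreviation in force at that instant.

2022-12-09 19:28 KBX

Query: 2022-12-09 21:43 UTC
Rule 2/3 (KBX, -02:15): 2022-11-12 19:27 UTC ≤ query < 2023-04-04 12:48 UTC
21·60 + 43 - 135 = 1168 min
1168 = 0·1440 + 1168; 1168 = 19·60 + 28 → 19:28, same day
→ 2022-12-09 19:28 KBX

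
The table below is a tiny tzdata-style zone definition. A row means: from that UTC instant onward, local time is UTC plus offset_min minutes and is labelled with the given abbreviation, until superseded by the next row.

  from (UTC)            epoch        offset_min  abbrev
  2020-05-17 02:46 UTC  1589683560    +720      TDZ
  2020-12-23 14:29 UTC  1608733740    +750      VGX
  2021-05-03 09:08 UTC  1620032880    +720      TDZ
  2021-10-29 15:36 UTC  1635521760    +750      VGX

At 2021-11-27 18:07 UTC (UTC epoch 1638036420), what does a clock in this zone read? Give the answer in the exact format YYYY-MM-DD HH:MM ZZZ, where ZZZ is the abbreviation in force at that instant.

2021-11-28 06:37 VGX

Query: 2021-11-27 18:07 UTC
Rule 4/4 (VGX, +12:30): 2021-10-29 15:36 UTC ≤ query < +∞
18·60 + 7 + 750 = 1837 min
1837 = 1·1440 + 397; 397 = 6·60 + 37 → 06:37, 2021-11-27 + 1 day = 2021-11-28
→ 2021-11-28 06:37 VGX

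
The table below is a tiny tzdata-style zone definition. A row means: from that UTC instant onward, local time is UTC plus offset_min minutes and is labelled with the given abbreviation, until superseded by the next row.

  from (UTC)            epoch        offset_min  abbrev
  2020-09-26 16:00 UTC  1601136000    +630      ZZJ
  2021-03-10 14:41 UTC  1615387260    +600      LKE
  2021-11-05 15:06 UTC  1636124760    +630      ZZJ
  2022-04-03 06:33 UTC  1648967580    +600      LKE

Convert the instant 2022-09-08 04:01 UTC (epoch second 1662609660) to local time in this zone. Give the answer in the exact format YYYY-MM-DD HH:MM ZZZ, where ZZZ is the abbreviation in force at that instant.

Query: 2022-09-08 04:01 UTC
Rule 4/4 (LKE, +10:00): 2022-04-03 06:33 UTC ≤ query < +∞
4·60 + 1 + 600 = 841 min
841 = 0·1440 + 841; 841 = 14·60 + 1 → 14:01, same day
→ 2022-09-08 14:01 LKE

2022-09-08 14:01 LKE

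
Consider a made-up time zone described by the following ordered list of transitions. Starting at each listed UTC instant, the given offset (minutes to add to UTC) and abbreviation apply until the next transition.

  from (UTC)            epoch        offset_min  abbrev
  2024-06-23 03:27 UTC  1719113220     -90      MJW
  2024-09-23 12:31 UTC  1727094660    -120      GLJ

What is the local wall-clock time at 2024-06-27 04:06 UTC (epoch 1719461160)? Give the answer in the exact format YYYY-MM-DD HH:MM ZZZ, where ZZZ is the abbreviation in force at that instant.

Query: 2024-06-27 04:06 UTC
Rule 1/2 (MJW, -01:30): 2024-06-23 03:27 UTC ≤ query < 2024-09-23 12:31 UTC
4·60 + 6 - 90 = 156 min
156 = 0·1440 + 156; 156 = 2·60 + 36 → 02:36, same day
→ 2024-06-27 02:36 MJW

2024-06-27 02:36 MJW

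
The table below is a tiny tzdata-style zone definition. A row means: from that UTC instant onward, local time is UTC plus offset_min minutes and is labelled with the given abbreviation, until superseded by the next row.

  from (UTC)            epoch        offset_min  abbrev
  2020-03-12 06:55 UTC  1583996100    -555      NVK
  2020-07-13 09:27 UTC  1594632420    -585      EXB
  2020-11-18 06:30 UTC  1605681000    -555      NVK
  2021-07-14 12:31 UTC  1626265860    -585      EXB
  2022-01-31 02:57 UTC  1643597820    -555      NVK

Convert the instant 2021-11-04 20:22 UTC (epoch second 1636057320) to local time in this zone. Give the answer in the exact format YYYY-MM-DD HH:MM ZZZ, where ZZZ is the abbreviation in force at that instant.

2021-11-04 10:37 EXB

Query: 2021-11-04 20:22 UTC
Rule 4/5 (EXB, -09:45): 2021-07-14 12:31 UTC ≤ query < 2022-01-31 02:57 UTC
20·60 + 22 - 585 = 637 min
637 = 0·1440 + 637; 637 = 10·60 + 37 → 10:37, same day
→ 2021-11-04 10:37 EXB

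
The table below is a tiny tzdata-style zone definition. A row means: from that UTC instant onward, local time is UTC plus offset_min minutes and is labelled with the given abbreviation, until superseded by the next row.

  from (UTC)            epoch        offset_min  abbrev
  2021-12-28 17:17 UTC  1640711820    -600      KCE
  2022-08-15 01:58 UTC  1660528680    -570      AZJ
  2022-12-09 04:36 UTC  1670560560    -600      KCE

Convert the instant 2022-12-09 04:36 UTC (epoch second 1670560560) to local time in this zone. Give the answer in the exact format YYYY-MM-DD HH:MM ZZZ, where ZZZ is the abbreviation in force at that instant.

Query: 2022-12-09 04:36 UTC
Rule 3/3 (KCE, -10:00): 2022-12-09 04:36 UTC ≤ query < +∞
4·60 + 36 - 600 = -324 min
-324 = -1·1440 + 1116; 1116 = 18·60 + 36 → 18:36, 2022-12-09 - 1 day = 2022-12-08
→ 2022-12-08 18:36 KCE

2022-12-08 18:36 KCE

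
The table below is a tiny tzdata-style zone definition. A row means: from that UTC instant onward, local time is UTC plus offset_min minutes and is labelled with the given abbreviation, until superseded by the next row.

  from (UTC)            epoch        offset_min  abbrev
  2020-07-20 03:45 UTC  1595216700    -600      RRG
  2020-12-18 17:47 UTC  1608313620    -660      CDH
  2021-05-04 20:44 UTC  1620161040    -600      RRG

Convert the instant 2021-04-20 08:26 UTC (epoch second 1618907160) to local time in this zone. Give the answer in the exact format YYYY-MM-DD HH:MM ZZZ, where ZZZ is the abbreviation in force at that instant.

Query: 2021-04-20 08:26 UTC
Rule 2/3 (CDH, -11:00): 2020-12-18 17:47 UTC ≤ query < 2021-05-04 20:44 UTC
8·60 + 26 - 660 = -154 min
-154 = -1·1440 + 1286; 1286 = 21·60 + 26 → 21:26, 2021-04-20 - 1 day = 2021-04-19
→ 2021-04-19 21:26 CDH

2021-04-19 21:26 CDH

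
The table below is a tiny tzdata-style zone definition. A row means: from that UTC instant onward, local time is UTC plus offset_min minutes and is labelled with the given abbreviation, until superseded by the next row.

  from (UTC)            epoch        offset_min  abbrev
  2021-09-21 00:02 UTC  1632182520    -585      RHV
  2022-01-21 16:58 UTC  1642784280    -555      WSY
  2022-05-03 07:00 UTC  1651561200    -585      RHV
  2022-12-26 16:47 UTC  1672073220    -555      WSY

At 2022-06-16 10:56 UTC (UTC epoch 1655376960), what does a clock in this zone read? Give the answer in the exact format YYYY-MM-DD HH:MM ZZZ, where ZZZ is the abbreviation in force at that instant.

2022-06-16 01:11 RHV

Query: 2022-06-16 10:56 UTC
Rule 3/4 (RHV, -09:45): 2022-05-03 07:00 UTC ≤ query < 2022-12-26 16:47 UTC
10·60 + 56 - 585 = 71 min
71 = 0·1440 + 71; 71 = 1·60 + 11 → 01:11, same day
→ 2022-06-16 01:11 RHV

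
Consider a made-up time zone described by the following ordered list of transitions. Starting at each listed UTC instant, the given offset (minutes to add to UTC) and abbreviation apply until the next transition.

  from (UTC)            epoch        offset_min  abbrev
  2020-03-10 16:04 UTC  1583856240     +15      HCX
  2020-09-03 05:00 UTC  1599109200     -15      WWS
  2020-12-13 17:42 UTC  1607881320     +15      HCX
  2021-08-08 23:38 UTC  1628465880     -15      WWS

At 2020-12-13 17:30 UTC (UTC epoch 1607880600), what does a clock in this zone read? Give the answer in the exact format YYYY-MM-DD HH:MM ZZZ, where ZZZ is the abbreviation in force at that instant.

2020-12-13 17:15 WWS

Query: 2020-12-13 17:30 UTC
Rule 2/4 (WWS, -00:15): 2020-09-03 05:00 UTC ≤ query < 2020-12-13 17:42 UTC
17·60 + 30 - 15 = 1035 min
1035 = 0·1440 + 1035; 1035 = 17·60 + 15 → 17:15, same day
→ 2020-12-13 17:15 WWS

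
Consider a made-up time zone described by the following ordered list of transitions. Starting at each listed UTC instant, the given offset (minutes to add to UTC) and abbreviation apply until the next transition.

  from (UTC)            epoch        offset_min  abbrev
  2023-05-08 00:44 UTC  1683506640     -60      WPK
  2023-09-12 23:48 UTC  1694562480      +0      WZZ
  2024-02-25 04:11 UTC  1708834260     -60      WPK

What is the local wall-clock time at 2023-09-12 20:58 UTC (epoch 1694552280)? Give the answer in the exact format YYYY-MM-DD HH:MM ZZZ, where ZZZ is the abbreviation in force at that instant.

Query: 2023-09-12 20:58 UTC
Rule 1/3 (WPK, -01:00): 2023-05-08 00:44 UTC ≤ query < 2023-09-12 23:48 UTC
20·60 + 58 - 60 = 1198 min
1198 = 0·1440 + 1198; 1198 = 19·60 + 58 → 19:58, same day
→ 2023-09-12 19:58 WPK

2023-09-12 19:58 WPK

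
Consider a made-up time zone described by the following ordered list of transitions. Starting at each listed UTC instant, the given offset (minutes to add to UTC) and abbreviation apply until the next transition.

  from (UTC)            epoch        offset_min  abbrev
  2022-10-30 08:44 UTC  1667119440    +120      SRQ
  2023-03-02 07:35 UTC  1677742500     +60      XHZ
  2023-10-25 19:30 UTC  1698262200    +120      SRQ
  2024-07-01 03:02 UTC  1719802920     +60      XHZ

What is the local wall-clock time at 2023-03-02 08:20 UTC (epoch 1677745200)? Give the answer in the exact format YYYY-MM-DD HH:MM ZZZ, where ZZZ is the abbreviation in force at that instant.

Query: 2023-03-02 08:20 UTC
Rule 2/4 (XHZ, +01:00): 2023-03-02 07:35 UTC ≤ query < 2023-10-25 19:30 UTC
8·60 + 20 + 60 = 560 min
560 = 0·1440 + 560; 560 = 9·60 + 20 → 09:20, same day
→ 2023-03-02 09:20 XHZ

2023-03-02 09:20 XHZ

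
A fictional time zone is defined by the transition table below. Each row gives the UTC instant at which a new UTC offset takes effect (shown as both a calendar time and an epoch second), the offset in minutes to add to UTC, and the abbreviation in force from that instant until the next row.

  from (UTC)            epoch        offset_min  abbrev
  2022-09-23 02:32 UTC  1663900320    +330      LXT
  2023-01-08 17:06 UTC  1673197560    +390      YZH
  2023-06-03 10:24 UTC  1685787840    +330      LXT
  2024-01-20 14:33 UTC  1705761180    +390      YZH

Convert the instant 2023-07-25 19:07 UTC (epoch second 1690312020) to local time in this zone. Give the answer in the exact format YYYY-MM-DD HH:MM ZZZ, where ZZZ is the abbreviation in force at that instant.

Query: 2023-07-25 19:07 UTC
Rule 3/4 (LXT, +05:30): 2023-06-03 10:24 UTC ≤ query < 2024-01-20 14:33 UTC
19·60 + 7 + 330 = 1477 min
1477 = 1·1440 + 37; 37 = 0·60 + 37 → 00:37, 2023-07-25 + 1 day = 2023-07-26
→ 2023-07-26 00:37 LXT

2023-07-26 00:37 LXT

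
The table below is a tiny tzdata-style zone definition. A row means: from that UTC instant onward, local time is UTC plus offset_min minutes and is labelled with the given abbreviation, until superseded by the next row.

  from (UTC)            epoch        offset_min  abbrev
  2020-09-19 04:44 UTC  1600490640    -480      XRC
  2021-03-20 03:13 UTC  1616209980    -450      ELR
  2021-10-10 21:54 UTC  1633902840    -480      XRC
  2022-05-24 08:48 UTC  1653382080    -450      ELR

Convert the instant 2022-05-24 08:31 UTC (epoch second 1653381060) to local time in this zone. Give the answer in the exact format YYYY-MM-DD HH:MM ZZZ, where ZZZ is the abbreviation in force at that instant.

2022-05-24 00:31 XRC

Query: 2022-05-24 08:31 UTC
Rule 3/4 (XRC, -08:00): 2021-10-10 21:54 UTC ≤ query < 2022-05-24 08:48 UTC
8·60 + 31 - 480 = 31 min
31 = 0·1440 + 31; 31 = 0·60 + 31 → 00:31, same day
→ 2022-05-24 00:31 XRC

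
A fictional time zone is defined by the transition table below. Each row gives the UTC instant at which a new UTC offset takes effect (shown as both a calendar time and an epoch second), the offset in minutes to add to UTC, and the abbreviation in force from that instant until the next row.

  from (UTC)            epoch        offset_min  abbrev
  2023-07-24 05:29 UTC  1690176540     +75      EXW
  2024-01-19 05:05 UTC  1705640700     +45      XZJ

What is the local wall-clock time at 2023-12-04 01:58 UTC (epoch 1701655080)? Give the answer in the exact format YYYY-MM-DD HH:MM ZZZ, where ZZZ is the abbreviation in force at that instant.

Query: 2023-12-04 01:58 UTC
Rule 1/2 (EXW, +01:15): 2023-07-24 05:29 UTC ≤ query < 2024-01-19 05:05 UTC
1·60 + 58 + 75 = 193 min
193 = 0·1440 + 193; 193 = 3·60 + 13 → 03:13, same day
→ 2023-12-04 03:13 EXW

2023-12-04 03:13 EXW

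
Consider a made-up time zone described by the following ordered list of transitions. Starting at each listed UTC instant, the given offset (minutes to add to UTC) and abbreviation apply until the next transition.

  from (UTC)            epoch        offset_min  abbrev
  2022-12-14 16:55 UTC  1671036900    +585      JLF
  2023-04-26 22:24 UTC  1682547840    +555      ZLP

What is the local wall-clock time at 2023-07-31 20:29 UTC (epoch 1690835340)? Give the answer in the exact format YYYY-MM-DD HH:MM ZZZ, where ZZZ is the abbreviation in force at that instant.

Query: 2023-07-31 20:29 UTC
Rule 2/2 (ZLP, +09:15): 2023-04-26 22:24 UTC ≤ query < +∞
20·60 + 29 + 555 = 1784 min
1784 = 1·1440 + 344; 344 = 5·60 + 44 → 05:44, 2023-07-31 + 1 day = 2023-08-01
→ 2023-08-01 05:44 ZLP

2023-08-01 05:44 ZLP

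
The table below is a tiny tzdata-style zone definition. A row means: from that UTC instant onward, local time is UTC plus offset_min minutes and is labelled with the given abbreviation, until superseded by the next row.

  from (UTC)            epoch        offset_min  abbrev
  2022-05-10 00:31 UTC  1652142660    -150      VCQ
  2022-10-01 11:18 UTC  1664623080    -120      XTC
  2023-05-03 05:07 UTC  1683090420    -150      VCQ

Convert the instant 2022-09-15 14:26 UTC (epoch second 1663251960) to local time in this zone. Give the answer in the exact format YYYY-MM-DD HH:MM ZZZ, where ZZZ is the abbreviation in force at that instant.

2022-09-15 11:56 VCQ

Query: 2022-09-15 14:26 UTC
Rule 1/3 (VCQ, -02:30): 2022-05-10 00:31 UTC ≤ query < 2022-10-01 11:18 UTC
14·60 + 26 - 150 = 716 min
716 = 0·1440 + 716; 716 = 11·60 + 56 → 11:56, same day
→ 2022-09-15 11:56 VCQ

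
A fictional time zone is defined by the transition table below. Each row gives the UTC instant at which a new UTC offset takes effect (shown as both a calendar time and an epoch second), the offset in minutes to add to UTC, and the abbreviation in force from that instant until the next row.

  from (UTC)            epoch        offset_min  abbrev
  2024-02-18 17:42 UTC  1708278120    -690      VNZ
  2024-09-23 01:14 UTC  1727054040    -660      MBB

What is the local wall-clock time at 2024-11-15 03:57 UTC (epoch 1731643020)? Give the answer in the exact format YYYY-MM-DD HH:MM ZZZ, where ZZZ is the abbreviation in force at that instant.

Query: 2024-11-15 03:57 UTC
Rule 2/2 (MBB, -11:00): 2024-09-23 01:14 UTC ≤ query < +∞
3·60 + 57 - 660 = -423 min
-423 = -1·1440 + 1017; 1017 = 16·60 + 57 → 16:57, 2024-11-15 - 1 day = 2024-11-14
→ 2024-11-14 16:57 MBB

2024-11-14 16:57 MBB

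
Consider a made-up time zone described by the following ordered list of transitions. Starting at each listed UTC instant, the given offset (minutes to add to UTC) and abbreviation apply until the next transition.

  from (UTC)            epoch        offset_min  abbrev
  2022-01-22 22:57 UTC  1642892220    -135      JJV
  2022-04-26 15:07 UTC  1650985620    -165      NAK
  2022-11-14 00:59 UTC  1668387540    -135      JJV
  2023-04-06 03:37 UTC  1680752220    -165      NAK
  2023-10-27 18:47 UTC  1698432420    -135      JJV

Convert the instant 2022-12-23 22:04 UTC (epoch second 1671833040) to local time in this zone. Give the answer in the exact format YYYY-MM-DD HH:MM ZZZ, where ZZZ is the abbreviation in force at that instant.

Query: 2022-12-23 22:04 UTC
Rule 3/5 (JJV, -02:15): 2022-11-14 00:59 UTC ≤ query < 2023-04-06 03:37 UTC
22·60 + 4 - 135 = 1189 min
1189 = 0·1440 + 1189; 1189 = 19·60 + 49 → 19:49, same day
→ 2022-12-23 19:49 JJV

2022-12-23 19:49 JJV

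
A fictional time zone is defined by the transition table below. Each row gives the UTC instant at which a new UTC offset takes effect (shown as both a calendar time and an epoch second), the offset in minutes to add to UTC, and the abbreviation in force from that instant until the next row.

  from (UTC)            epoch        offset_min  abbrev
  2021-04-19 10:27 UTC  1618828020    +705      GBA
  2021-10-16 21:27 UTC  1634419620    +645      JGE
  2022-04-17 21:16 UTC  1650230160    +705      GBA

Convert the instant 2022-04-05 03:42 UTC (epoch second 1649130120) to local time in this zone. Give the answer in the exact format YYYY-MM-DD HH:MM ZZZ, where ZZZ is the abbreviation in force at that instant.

2022-04-05 14:27 JGE

Query: 2022-04-05 03:42 UTC
Rule 2/3 (JGE, +10:45): 2021-10-16 21:27 UTC ≤ query < 2022-04-17 21:16 UTC
3·60 + 42 + 645 = 867 min
867 = 0·1440 + 867; 867 = 14·60 + 27 → 14:27, same day
→ 2022-04-05 14:27 JGE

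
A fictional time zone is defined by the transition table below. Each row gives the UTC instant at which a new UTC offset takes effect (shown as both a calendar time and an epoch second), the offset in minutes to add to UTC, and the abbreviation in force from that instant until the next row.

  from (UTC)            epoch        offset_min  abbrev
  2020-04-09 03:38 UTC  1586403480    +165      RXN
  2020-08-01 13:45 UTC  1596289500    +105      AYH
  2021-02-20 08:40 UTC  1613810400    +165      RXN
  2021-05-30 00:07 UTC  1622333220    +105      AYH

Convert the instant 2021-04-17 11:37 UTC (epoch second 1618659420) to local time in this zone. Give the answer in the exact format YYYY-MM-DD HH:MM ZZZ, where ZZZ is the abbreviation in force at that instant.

2021-04-17 14:22 RXN

Query: 2021-04-17 11:37 UTC
Rule 3/4 (RXN, +02:45): 2021-02-20 08:40 UTC ≤ query < 2021-05-30 00:07 UTC
11·60 + 37 + 165 = 862 min
862 = 0·1440 + 862; 862 = 14·60 + 22 → 14:22, same day
→ 2021-04-17 14:22 RXN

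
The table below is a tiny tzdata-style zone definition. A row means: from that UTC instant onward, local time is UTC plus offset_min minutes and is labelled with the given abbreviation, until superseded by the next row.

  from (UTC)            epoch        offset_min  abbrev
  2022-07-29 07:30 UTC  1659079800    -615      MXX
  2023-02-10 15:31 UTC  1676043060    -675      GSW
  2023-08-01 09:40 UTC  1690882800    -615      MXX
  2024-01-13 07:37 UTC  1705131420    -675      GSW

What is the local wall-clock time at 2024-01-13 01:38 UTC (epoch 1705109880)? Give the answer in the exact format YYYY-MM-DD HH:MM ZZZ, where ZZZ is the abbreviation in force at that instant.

Query: 2024-01-13 01:38 UTC
Rule 3/4 (MXX, -10:15): 2023-08-01 09:40 UTC ≤ query < 2024-01-13 07:37 UTC
1·60 + 38 - 615 = -517 min
-517 = -1·1440 + 923; 923 = 15·60 + 23 → 15:23, 2024-01-13 - 1 day = 2024-01-12
→ 2024-01-12 15:23 MXX

2024-01-12 15:23 MXX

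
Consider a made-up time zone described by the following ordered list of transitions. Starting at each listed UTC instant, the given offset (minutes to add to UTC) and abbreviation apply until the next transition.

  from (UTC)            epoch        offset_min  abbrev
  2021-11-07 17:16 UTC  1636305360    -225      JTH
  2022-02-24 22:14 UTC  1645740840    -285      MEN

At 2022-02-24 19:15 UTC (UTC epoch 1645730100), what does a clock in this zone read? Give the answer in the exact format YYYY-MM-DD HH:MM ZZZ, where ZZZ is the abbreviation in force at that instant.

2022-02-24 15:30 JTH

Query: 2022-02-24 19:15 UTC
Rule 1/2 (JTH, -03:45): 2021-11-07 17:16 UTC ≤ query < 2022-02-24 22:14 UTC
19·60 + 15 - 225 = 930 min
930 = 0·1440 + 930; 930 = 15·60 + 30 → 15:30, same day
→ 2022-02-24 15:30 JTH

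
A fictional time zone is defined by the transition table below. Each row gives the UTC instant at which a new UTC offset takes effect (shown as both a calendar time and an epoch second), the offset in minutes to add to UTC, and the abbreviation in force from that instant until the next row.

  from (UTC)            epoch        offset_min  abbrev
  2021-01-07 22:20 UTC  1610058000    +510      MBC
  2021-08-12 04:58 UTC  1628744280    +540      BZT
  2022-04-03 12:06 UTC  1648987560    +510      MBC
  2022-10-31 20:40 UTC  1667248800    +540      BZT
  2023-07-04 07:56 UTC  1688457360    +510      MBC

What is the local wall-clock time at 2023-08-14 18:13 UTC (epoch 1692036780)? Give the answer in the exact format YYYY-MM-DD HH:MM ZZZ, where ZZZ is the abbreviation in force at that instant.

Query: 2023-08-14 18:13 UTC
Rule 5/5 (MBC, +08:30): 2023-07-04 07:56 UTC ≤ query < +∞
18·60 + 13 + 510 = 1603 min
1603 = 1·1440 + 163; 163 = 2·60 + 43 → 02:43, 2023-08-14 + 1 day = 2023-08-15
→ 2023-08-15 02:43 MBC

2023-08-15 02:43 MBC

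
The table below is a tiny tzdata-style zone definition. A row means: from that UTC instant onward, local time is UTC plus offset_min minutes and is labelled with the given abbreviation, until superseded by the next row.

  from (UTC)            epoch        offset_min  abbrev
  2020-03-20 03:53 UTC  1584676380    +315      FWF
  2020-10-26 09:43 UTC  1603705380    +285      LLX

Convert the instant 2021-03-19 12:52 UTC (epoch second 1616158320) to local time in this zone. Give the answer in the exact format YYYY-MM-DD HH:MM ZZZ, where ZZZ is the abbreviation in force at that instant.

2021-03-19 17:37 LLX

Query: 2021-03-19 12:52 UTC
Rule 2/2 (LLX, +04:45): 2020-10-26 09:43 UTC ≤ query < +∞
12·60 + 52 + 285 = 1057 min
1057 = 0·1440 + 1057; 1057 = 17·60 + 37 → 17:37, same day
→ 2021-03-19 17:37 LLX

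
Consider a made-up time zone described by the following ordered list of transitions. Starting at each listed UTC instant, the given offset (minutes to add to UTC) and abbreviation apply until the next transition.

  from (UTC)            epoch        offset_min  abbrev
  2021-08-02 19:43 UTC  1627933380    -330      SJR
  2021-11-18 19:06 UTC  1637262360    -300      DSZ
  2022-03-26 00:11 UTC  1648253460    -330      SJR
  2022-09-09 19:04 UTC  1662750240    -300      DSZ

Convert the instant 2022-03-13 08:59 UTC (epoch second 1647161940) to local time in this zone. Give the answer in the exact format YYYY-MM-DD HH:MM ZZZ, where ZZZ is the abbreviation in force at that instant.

Query: 2022-03-13 08:59 UTC
Rule 2/4 (DSZ, -05:00): 2021-11-18 19:06 UTC ≤ query < 2022-03-26 00:11 UTC
8·60 + 59 - 300 = 239 min
239 = 0·1440 + 239; 239 = 3·60 + 59 → 03:59, same day
→ 2022-03-13 03:59 DSZ

2022-03-13 03:59 DSZ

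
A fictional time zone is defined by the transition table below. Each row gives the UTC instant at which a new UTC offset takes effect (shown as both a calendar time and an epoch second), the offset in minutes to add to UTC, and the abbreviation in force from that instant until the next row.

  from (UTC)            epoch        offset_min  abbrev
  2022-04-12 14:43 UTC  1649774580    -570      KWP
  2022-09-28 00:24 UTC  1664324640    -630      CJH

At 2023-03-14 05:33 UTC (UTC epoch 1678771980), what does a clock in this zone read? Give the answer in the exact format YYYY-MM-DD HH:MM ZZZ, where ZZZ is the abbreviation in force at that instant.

2023-03-13 19:03 CJH

Query: 2023-03-14 05:33 UTC
Rule 2/2 (CJH, -10:30): 2022-09-28 00:24 UTC ≤ query < +∞
5·60 + 33 - 630 = -297 min
-297 = -1·1440 + 1143; 1143 = 19·60 + 3 → 19:03, 2023-03-14 - 1 day = 2023-03-13
→ 2023-03-13 19:03 CJH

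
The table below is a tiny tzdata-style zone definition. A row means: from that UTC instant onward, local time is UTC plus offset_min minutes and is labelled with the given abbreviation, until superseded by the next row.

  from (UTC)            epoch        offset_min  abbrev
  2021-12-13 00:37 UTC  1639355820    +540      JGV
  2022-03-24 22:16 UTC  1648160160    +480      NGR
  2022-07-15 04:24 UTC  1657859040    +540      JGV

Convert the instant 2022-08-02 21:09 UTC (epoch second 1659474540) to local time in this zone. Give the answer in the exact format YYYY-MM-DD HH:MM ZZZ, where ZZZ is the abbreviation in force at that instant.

Query: 2022-08-02 21:09 UTC
Rule 3/3 (JGV, +09:00): 2022-07-15 04:24 UTC ≤ query < +∞
21·60 + 9 + 540 = 1809 min
1809 = 1·1440 + 369; 369 = 6·60 + 9 → 06:09, 2022-08-02 + 1 day = 2022-08-03
→ 2022-08-03 06:09 JGV

2022-08-03 06:09 JGV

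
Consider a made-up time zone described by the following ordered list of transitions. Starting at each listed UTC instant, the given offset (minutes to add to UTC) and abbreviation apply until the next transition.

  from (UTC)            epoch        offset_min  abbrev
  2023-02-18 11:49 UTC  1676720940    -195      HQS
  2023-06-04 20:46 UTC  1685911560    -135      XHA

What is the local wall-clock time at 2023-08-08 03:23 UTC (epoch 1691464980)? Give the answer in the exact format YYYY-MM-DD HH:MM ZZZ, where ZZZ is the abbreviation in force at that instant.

2023-08-08 01:08 XHA

Query: 2023-08-08 03:23 UTC
Rule 2/2 (XHA, -02:15): 2023-06-04 20:46 UTC ≤ query < +∞
3·60 + 23 - 135 = 68 min
68 = 0·1440 + 68; 68 = 1·60 + 8 → 01:08, same day
→ 2023-08-08 01:08 XHA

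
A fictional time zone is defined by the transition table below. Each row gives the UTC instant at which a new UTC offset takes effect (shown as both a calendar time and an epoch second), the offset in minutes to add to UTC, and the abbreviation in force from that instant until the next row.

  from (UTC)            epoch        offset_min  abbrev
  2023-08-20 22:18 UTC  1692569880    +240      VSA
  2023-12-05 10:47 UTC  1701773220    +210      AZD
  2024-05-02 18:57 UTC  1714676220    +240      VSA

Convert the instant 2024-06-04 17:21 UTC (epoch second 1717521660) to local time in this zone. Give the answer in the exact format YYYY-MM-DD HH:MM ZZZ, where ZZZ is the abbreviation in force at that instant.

2024-06-04 21:21 VSA

Query: 2024-06-04 17:21 UTC
Rule 3/3 (VSA, +04:00): 2024-05-02 18:57 UTC ≤ query < +∞
17·60 + 21 + 240 = 1281 min
1281 = 0·1440 + 1281; 1281 = 21·60 + 21 → 21:21, same day
→ 2024-06-04 21:21 VSA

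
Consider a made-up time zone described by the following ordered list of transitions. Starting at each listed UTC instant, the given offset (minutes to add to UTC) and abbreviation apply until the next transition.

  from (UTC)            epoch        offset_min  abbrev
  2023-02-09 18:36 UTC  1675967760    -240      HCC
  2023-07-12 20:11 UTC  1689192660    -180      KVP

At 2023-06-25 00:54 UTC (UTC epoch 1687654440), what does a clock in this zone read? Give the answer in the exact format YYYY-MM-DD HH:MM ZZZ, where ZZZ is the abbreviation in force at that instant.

2023-06-24 20:54 HCC

Query: 2023-06-25 00:54 UTC
Rule 1/2 (HCC, -04:00): 2023-02-09 18:36 UTC ≤ query < 2023-07-12 20:11 UTC
0·60 + 54 - 240 = -186 min
-186 = -1·1440 + 1254; 1254 = 20·60 + 54 → 20:54, 2023-06-25 - 1 day = 2023-06-24
→ 2023-06-24 20:54 HCC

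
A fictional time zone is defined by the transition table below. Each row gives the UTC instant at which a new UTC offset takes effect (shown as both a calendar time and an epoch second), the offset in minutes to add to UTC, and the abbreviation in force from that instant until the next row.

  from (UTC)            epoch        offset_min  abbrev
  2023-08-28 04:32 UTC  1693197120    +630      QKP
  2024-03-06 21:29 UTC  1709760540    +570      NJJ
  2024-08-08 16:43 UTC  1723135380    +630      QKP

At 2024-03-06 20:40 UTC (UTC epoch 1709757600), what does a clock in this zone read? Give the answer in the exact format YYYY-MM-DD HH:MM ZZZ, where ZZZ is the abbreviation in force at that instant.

2024-03-07 07:10 QKP

Query: 2024-03-06 20:40 UTC
Rule 1/3 (QKP, +10:30): 2023-08-28 04:32 UTC ≤ query < 2024-03-06 21:29 UTC
20·60 + 40 + 630 = 1870 min
1870 = 1·1440 + 430; 430 = 7·60 + 10 → 07:10, 2024-03-06 + 1 day = 2024-03-07
→ 2024-03-07 07:10 QKP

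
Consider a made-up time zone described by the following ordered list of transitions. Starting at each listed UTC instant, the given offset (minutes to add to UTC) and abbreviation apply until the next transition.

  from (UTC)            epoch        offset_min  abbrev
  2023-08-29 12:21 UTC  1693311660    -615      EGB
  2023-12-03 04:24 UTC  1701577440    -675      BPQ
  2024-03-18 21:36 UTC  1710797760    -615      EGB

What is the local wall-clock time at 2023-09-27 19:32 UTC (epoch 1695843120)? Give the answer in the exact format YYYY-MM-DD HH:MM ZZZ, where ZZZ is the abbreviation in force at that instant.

2023-09-27 09:17 EGB

Query: 2023-09-27 19:32 UTC
Rule 1/3 (EGB, -10:15): 2023-08-29 12:21 UTC ≤ query < 2023-12-03 04:24 UTC
19·60 + 32 - 615 = 557 min
557 = 0·1440 + 557; 557 = 9·60 + 17 → 09:17, same day
→ 2023-09-27 09:17 EGB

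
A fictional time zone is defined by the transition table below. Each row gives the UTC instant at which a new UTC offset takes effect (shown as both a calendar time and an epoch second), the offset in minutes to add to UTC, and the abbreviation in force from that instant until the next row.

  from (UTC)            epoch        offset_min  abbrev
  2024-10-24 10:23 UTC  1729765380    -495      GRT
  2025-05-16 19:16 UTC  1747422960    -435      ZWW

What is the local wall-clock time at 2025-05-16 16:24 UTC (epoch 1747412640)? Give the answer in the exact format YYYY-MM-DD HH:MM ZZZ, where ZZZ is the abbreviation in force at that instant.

2025-05-16 08:09 GRT

Query: 2025-05-16 16:24 UTC
Rule 1/2 (GRT, -08:15): 2024-10-24 10:23 UTC ≤ query < 2025-05-16 19:16 UTC
16·60 + 24 - 495 = 489 min
489 = 0·1440 + 489; 489 = 8·60 + 9 → 08:09, same day
→ 2025-05-16 08:09 GRT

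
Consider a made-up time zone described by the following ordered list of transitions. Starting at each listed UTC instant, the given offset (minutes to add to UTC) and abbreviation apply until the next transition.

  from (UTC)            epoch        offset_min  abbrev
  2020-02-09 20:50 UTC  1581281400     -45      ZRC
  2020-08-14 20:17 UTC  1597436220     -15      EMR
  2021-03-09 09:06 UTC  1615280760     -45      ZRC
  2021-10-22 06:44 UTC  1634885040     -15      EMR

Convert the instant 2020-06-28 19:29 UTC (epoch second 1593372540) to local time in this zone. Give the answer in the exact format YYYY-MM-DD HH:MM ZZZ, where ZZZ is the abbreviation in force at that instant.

Query: 2020-06-28 19:29 UTC
Rule 1/4 (ZRC, -00:45): 2020-02-09 20:50 UTC ≤ query < 2020-08-14 20:17 UTC
19·60 + 29 - 45 = 1124 min
1124 = 0·1440 + 1124; 1124 = 18·60 + 44 → 18:44, same day
→ 2020-06-28 18:44 ZRC

2020-06-28 18:44 ZRC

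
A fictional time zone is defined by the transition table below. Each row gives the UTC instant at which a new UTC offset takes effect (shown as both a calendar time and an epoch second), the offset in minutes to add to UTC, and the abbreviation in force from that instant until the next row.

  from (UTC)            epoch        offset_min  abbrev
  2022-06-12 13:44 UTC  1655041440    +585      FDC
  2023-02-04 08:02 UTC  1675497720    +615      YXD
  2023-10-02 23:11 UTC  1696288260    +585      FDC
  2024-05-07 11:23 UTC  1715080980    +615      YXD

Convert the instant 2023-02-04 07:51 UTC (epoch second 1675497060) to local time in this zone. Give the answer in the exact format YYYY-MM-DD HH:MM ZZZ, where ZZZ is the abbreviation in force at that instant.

Query: 2023-02-04 07:51 UTC
Rule 1/4 (FDC, +09:45): 2022-06-12 13:44 UTC ≤ query < 2023-02-04 08:02 UTC
7·60 + 51 + 585 = 1056 min
1056 = 0·1440 + 1056; 1056 = 17·60 + 36 → 17:36, same day
→ 2023-02-04 17:36 FDC

2023-02-04 17:36 FDC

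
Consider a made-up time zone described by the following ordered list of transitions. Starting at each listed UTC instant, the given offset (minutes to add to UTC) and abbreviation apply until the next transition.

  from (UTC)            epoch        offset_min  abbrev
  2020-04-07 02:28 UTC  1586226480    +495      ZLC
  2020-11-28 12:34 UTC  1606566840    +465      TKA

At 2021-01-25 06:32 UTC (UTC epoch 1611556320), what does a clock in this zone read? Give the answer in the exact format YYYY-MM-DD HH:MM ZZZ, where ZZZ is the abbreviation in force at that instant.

Query: 2021-01-25 06:32 UTC
Rule 2/2 (TKA, +07:45): 2020-11-28 12:34 UTC ≤ query < +∞
6·60 + 32 + 465 = 857 min
857 = 0·1440 + 857; 857 = 14·60 + 17 → 14:17, same day
→ 2021-01-25 14:17 TKA

2021-01-25 14:17 TKA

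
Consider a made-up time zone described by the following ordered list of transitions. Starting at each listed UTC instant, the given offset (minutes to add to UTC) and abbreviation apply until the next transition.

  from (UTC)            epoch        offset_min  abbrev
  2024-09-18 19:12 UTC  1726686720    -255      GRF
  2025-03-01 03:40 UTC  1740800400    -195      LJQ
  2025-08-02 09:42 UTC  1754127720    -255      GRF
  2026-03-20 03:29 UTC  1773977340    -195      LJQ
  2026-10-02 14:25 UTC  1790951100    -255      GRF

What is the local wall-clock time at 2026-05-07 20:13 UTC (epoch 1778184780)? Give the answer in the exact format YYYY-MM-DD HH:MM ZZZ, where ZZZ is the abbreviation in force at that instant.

2026-05-07 16:58 LJQ

Query: 2026-05-07 20:13 UTC
Rule 4/5 (LJQ, -03:15): 2026-03-20 03:29 UTC ≤ query < 2026-10-02 14:25 UTC
20·60 + 13 - 195 = 1018 min
1018 = 0·1440 + 1018; 1018 = 16·60 + 58 → 16:58, same day
→ 2026-05-07 16:58 LJQ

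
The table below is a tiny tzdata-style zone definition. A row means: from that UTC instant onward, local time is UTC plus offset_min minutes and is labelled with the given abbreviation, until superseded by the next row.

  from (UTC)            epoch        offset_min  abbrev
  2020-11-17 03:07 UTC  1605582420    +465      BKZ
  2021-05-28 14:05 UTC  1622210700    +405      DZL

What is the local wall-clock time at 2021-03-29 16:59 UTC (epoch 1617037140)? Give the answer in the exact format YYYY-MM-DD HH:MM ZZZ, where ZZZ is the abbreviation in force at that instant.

Query: 2021-03-29 16:59 UTC
Rule 1/2 (BKZ, +07:45): 2020-11-17 03:07 UTC ≤ query < 2021-05-28 14:05 UTC
16·60 + 59 + 465 = 1484 min
1484 = 1·1440 + 44; 44 = 0·60 + 44 → 00:44, 2021-03-29 + 1 day = 2021-03-30
→ 2021-03-30 00:44 BKZ

2021-03-30 00:44 BKZ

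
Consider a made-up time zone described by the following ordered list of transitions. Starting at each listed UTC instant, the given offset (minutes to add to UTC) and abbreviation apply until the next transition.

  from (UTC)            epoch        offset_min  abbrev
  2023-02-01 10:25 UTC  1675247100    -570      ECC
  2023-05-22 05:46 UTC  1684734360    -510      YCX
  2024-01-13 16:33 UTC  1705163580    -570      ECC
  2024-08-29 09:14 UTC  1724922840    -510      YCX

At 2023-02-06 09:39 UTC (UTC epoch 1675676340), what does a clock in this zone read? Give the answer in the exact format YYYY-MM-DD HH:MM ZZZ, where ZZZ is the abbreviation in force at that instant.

Query: 2023-02-06 09:39 UTC
Rule 1/4 (ECC, -09:30): 2023-02-01 10:25 UTC ≤ query < 2023-05-22 05:46 UTC
9·60 + 39 - 570 = 9 min
9 = 0·1440 + 9; 9 = 0·60 + 9 → 00:09, same day
→ 2023-02-06 00:09 ECC

2023-02-06 00:09 ECC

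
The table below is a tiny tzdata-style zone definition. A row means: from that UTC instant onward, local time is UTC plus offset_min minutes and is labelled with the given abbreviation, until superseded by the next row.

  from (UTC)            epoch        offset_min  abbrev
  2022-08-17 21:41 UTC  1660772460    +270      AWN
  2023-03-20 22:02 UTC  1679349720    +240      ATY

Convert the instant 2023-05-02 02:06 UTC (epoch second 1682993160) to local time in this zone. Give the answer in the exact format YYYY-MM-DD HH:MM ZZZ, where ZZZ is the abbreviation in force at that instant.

2023-05-02 06:06 ATY

Query: 2023-05-02 02:06 UTC
Rule 2/2 (ATY, +04:00): 2023-03-20 22:02 UTC ≤ query < +∞
2·60 + 6 + 240 = 366 min
366 = 0·1440 + 366; 366 = 6·60 + 6 → 06:06, same day
→ 2023-05-02 06:06 ATY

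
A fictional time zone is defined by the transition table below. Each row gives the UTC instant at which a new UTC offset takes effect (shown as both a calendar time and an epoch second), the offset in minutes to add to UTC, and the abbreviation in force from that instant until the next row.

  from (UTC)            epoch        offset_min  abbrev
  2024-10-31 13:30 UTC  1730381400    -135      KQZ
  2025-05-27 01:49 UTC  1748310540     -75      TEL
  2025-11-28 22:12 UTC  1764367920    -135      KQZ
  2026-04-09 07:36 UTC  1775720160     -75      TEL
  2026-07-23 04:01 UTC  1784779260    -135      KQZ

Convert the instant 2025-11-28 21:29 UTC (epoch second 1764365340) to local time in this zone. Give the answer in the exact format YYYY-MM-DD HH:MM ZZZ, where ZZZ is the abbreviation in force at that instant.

2025-11-28 20:14 TEL

Query: 2025-11-28 21:29 UTC
Rule 2/5 (TEL, -01:15): 2025-05-27 01:49 UTC ≤ query < 2025-11-28 22:12 UTC
21·60 + 29 - 75 = 1214 min
1214 = 0·1440 + 1214; 1214 = 20·60 + 14 → 20:14, same day
→ 2025-11-28 20:14 TEL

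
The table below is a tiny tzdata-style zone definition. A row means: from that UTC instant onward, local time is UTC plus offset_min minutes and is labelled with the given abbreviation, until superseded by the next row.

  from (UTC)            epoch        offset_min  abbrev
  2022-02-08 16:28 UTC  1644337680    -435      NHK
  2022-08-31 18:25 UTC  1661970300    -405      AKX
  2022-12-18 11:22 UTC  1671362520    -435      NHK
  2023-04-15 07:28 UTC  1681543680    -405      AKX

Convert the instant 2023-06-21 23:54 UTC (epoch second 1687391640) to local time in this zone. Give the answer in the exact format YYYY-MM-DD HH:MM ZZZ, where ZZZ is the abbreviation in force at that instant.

Query: 2023-06-21 23:54 UTC
Rule 4/4 (AKX, -06:45): 2023-04-15 07:28 UTC ≤ query < +∞
23·60 + 54 - 405 = 1029 min
1029 = 0·1440 + 1029; 1029 = 17·60 + 9 → 17:09, same day
→ 2023-06-21 17:09 AKX

2023-06-21 17:09 AKX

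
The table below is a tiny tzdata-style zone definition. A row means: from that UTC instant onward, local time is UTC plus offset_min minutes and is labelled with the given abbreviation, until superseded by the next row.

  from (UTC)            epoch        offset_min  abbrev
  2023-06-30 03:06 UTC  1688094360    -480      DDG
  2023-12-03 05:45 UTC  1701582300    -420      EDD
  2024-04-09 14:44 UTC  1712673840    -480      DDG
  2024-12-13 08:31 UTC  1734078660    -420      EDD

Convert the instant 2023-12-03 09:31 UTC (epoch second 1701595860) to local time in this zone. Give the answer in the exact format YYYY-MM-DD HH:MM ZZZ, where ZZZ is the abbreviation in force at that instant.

2023-12-03 02:31 EDD

Query: 2023-12-03 09:31 UTC
Rule 2/4 (EDD, -07:00): 2023-12-03 05:45 UTC ≤ query < 2024-04-09 14:44 UTC
9·60 + 31 - 420 = 151 min
151 = 0·1440 + 151; 151 = 2·60 + 31 → 02:31, same day
→ 2023-12-03 02:31 EDD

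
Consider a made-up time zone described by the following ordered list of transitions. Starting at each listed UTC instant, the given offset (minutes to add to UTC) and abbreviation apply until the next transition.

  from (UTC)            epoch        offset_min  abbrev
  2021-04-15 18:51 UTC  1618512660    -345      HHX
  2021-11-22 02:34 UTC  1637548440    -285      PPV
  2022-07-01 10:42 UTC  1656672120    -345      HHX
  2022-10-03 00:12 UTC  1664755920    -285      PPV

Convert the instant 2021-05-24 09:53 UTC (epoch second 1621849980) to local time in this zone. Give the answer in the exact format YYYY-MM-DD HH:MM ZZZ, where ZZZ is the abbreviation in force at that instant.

2021-05-24 04:08 HHX

Query: 2021-05-24 09:53 UTC
Rule 1/4 (HHX, -05:45): 2021-04-15 18:51 UTC ≤ query < 2021-11-22 02:34 UTC
9·60 + 53 - 345 = 248 min
248 = 0·1440 + 248; 248 = 4·60 + 8 → 04:08, same day
→ 2021-05-24 04:08 HHX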